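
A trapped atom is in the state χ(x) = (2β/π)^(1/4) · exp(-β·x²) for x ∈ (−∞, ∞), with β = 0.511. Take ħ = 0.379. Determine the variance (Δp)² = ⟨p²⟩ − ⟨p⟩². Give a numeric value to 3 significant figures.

Compute ⟨p⟩ and ⟨p²⟩ separately; (Δp)² = ⟨p²⟩ − ⟨p⟩².
Gaussian moments: ∫x^(2j)·e^(−2βx²) dx = (2j−1)!!/(4β)^j · √(π/(2β)), odd powers integrate to 0; here √(π/(2β)) = 1.7533. Derivatives: d/dx e^(−βx²) = −2βx·e^(−βx²), d²/dx² e^(−βx²) = (4β²x² − 2β)·e^(−βx²).
⟨p⟩ = 0.0000 and ⟨p²⟩ = 0.073401.
(Δp)² = 0.073401 − (0.0000)² = 0.073401.

0.0734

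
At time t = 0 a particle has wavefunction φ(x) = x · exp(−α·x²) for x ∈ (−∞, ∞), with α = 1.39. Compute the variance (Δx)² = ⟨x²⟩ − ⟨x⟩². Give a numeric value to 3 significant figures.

Compute ⟨x⟩ and ⟨x²⟩ separately, then (Δx)² = ⟨x²⟩ − ⟨x⟩².
Expand each integrand as polynomial × e^(−2αx²) and use ∫x^(2j)·e^(−2αx²) dx = (2j−1)!!/(4α)^j · √(π/(2α)), odd powers → 0; here √(π/(2α)) = 1.0630.
Normalization: ∫|φ|² dx = 0.19120.
⟨x⟩ = 0.0000 and ⟨x²⟩ = 0.53957.
(Δx)² = 0.53957 − (0.0000)² = 0.53957.

0.540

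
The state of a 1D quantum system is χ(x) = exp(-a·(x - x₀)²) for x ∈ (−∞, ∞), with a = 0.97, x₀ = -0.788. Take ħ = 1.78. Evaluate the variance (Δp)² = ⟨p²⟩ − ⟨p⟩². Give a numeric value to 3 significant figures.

3.07

Compute ⟨p⟩ and ⟨p²⟩ separately; (Δp)² = ⟨p²⟩ − ⟨p⟩².
Gaussian moments (u = x − x₀): ∫u^(2j)·e^(−2au²) du = (2j−1)!!/(4a)^j · √(π/(2a)), odd powers integrate to 0; here √(π/(2a)) = 1.2725. Derivatives: d/dx e^(−au²) = −2au·e^(−au²), d²/dx² e^(−au²) = (4a²u² − 2a)·e^(−au²).
Normalization: ∫|χ|² dx = 1.2725.
⟨p⟩ = 0.0000 and ⟨p²⟩ = 3.0733.
(Δp)² = 3.0733 − (0.0000)² = 3.0733.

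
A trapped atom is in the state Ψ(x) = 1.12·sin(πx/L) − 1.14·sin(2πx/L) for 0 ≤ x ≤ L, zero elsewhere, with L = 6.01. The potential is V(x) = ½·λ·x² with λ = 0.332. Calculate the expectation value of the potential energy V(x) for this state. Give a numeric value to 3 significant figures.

2.89

⟨V⟩ = ∫ V(x)·|Ψ|² dx / ∫|Ψ|² dx.
On 0 ≤ x ≤ L (j ≠ l): ∫sin²(jπx/L) dx = L/2, ∫sin(jπx/L)·sin(lπx/L) dx = 0; diagonal moments ∫x·sin²(jπx/L) dx = L²/4, ∫x²·sin²(jπx/L) dx = L³·(1/6 − 1/(4j²π²)); cross terms ∫x·sin(jπx/L)·sin(lπx/L) dx = 0 for j + l even and −4jlL²/(π²(j² − l²)²) for j + l odd, ∫x²·sin(jπx/L)·sin(lπx/L) dx = (−1)^(j+l)·4jlL³/(π²(j² − l²)²); higher powers the same way via product-to-sum and parts.
State is unnormalized: ∫|Ψ|² dx = 7.6748, and ∫Ψ*·V(x)·Ψ dx = 22.185, so ⟨V⟩ = 22.185 / 7.6748.
⟨V⟩ = 2.8907.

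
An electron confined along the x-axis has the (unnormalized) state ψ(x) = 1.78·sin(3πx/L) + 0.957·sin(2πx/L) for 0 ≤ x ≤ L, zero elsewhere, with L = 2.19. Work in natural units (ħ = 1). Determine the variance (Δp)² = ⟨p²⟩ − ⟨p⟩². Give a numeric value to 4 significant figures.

16.21

Compute ⟨p⟩ and ⟨p²⟩ separately; (Δp)² = ⟨p²⟩ − ⟨p⟩².
d²/dx² sin(jπx/L) = −(jπ/L)²·sin(jπx/L); on 0 ≤ x ≤ L, ∫sin²(jπx/L) dx = L/2 and ∫sin(jπx/L)·sin(lπx/L) dx = 0 for j ≠ l, so only diagonal terms survive in ∫|ψ|² and ∫ψ·ψ″; ∫ψ·ψ′ dx = [ψ²/2] between the walls = 0.
Normalization: ∫|ψ|² dx = 4.4723.
⟨p⟩ = 0.0000 and ⟨p²⟩ = 16.213.
(Δp)² = 16.213 − (0.0000)² = 16.213.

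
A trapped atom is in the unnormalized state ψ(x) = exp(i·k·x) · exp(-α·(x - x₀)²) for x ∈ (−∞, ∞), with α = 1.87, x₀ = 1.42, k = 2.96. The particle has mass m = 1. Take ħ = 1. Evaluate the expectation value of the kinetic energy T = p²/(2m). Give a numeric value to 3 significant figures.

5.32

T = −(ħ²/2m) d²/dx², so ⟨T⟩ = −(ħ²/2m) ∫ ψ*·ψ'' dx / ∫|ψ|² dx; with m = 1.
Gaussian moments (u = x − x₀): ∫u^(2j)·e^(−2αu²) du = (2j−1)!!/(4α)^j · √(π/(2α)), odd powers integrate to 0; here √(π/(2α)) = 0.91651. Derivatives: ψ′ = (ik − 2αu)·ψ, ψ″ = ((ik − 2αu)² − 2α)·ψ; the odd-in-u pieces drop out.
State is unnormalized: ∫|ψ|² dx = 0.91651, and ∫ψ*·(−ħ²/2m · ψ'') dx = 4.8720, so ⟨T⟩ = 4.8720 / 0.91651.
⟨T⟩ = 5.3158.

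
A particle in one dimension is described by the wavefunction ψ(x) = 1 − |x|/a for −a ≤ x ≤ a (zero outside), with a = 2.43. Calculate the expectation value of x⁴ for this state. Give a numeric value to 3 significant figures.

⟨x⁴⟩ = ∫ x⁴·|ψ|² dx / ∫|ψ|² dx (integrals over the domain).
ψ is even, so ∫ over [−a, a] = 2∫₀ᵃ with ψ = 1 − x/a there: ∫₀ᵃ (1 − x/a)² dx = a/3, ∫₀ᵃ x²(1 − x/a)² dx = a³/30, ∫₀ᵃ x⁴(1 − x/a)² dx = a⁵/105.
State is unnormalized: ∫|ψ|² dx = 1.6200, and ∫ψ*·x⁴·ψ dx = 1.6139, so ⟨x⁴⟩ = 1.6139 / 1.6200.
⟨x⁴⟩ = 0.99622.

0.996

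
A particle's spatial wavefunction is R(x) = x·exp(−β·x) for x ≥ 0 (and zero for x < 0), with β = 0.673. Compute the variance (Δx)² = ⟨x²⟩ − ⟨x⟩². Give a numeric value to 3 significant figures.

Compute ⟨x⟩ and ⟨x²⟩ separately, then (Δx)² = ⟨x²⟩ − ⟨x⟩².
Every integrand reduces to terms xʲ·e^(−2βx) on [0, ∞); use ∫₀^∞ xʲ·e^(−2βx) dx = j!/(2β)^(j+1).
Normalization: ∫|R|² dx = 0.82015.
⟨x⟩ = 2.2288 and ⟨x²⟩ = 6.6236.
(Δx)² = 6.6236 − (2.2288)² = 1.6559.

1.66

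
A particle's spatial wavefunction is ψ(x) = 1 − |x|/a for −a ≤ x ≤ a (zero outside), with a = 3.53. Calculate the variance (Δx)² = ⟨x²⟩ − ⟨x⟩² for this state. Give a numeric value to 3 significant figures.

1.25

Compute ⟨x⟩ and ⟨x²⟩ separately, then (Δx)² = ⟨x²⟩ − ⟨x⟩².
ψ is even, so ∫ over [−a, a] = 2∫₀ᵃ with ψ = 1 − x/a there: ∫₀ᵃ (1 − x/a)² dx = a/3, ∫₀ᵃ x²(1 − x/a)² dx = a³/30, ∫₀ᵃ x⁴(1 − x/a)² dx = a⁵/105.
Normalization: ∫|ψ|² dx = 2.3533.
⟨x⟩ = 0.0000 and ⟨x²⟩ = 1.2461.
(Δx)² = 1.2461 − (0.0000)² = 1.2461.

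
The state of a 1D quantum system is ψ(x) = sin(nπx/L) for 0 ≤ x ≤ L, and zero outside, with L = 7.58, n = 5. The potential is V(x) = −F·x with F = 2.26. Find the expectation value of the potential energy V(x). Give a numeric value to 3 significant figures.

⟨V⟩ = ∫ V(x)·|ψ|² dx / ∫|ψ|² dx.
With sin²θ = (1 − cos2θ)/2 on 0 ≤ x ≤ L: ∫sin²(nπx/L) dx = L/2, ∫x·sin²(nπx/L) dx = L²/4, ∫x²·sin²(nπx/L) dx = L³·(1/6 − 1/(4n²π²)); higher powers xᵏ the same way, integrating xᵏ·cos(2nπx/L) by parts.
State is unnormalized: ∫|ψ|² dx = 3.7900, and ∫ψ*·V(x)·ψ dx = -32.463, so ⟨V⟩ = -32.463 / 3.7900.
⟨V⟩ = -8.5654.

-8.57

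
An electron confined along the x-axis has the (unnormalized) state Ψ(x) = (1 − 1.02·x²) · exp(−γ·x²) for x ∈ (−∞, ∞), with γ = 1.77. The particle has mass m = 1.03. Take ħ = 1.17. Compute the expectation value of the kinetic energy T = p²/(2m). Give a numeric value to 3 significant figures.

2.18

T = −(ħ²/2m) d²/dx², so ⟨T⟩ = −(ħ²/2m) ∫ Ψ*·Ψ'' dx / ∫|Ψ|² dx; with m = 1.03.
Expand each integrand as polynomial × e^(−2γx²) and use ∫x^(2j)·e^(−2γx²) dx = (2j−1)!!/(4γ)^j · √(π/(2γ)), odd powers → 0; here √(π/(2γ)) = 0.94205. Differentiate with the product rule, d/dx e^(−γx²) = −2γx·e^(−γx²).
State is unnormalized: ∫|Ψ|² dx = 0.72927, and ∫Ψ*·(−ħ²/2m · Ψ'') dx = 1.5883, so ⟨T⟩ = 1.5883 / 0.72927.
⟨T⟩ = 2.1779.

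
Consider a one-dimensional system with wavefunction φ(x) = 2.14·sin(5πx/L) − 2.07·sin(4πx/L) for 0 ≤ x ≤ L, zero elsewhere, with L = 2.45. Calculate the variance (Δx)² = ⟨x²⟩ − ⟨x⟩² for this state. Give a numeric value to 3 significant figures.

0.245

Compute ⟨x⟩ and ⟨x²⟩ separately, then (Δx)² = ⟨x²⟩ − ⟨x⟩².
On 0 ≤ x ≤ L (j ≠ l): ∫sin²(jπx/L) dx = L/2, ∫sin(jπx/L)·sin(lπx/L) dx = 0; diagonal moments ∫x·sin²(jπx/L) dx = L²/4, ∫x²·sin²(jπx/L) dx = L³·(1/6 − 1/(4j²π²)); cross terms ∫x·sin(jπx/L)·sin(lπx/L) dx = 0 for j + l even and −4jlL²/(π²(j² − l²)²) for j + l odd, ∫x²·sin(jπx/L)·sin(lπx/L) dx = (−1)^(j+l)·4jlL³/(π²(j² − l²)²); higher powers the same way via product-to-sum and parts.
Normalization: ∫|φ|² dx = 10.859.
⟨x⟩ = 1.7151 and ⟨x²⟩ = 3.1860.
(Δx)² = 3.1860 − (1.7151)² = 0.24457.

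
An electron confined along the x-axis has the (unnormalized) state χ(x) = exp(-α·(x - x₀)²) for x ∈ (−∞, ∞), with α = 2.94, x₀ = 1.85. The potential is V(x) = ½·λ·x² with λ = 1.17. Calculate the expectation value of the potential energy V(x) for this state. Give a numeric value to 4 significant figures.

⟨V⟩ = ∫ V(x)·|χ|² dx / ∫|χ|² dx.
Gaussian moments (u = x − x₀): ∫u^(2j)·e^(−2αu²) du = (2j−1)!!/(4α)^j · √(π/(2α)), odd powers integrate to 0; here √(π/(2α)) = 0.73095.
State is unnormalized: ∫|χ|² dx = 0.73095, and ∫χ*·V(x)·χ dx = 1.4998, so ⟨V⟩ = 1.4998 / 0.73095.
⟨V⟩ = 2.0519.

2.052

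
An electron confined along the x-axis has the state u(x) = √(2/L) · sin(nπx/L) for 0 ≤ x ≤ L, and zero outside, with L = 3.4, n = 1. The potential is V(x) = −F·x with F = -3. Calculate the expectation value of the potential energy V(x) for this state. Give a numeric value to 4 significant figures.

5.100

⟨V⟩ = ∫ V(x)·|u|² dx.
With sin²θ = (1 − cos2θ)/2 on 0 ≤ x ≤ L: ∫sin²(nπx/L) dx = L/2, ∫x·sin²(nπx/L) dx = L²/4, ∫x²·sin²(nπx/L) dx = L³·(1/6 − 1/(4n²π²)); higher powers xᵏ the same way, integrating xᵏ·cos(2nπx/L) by parts.
⟨V⟩ = 5.1000.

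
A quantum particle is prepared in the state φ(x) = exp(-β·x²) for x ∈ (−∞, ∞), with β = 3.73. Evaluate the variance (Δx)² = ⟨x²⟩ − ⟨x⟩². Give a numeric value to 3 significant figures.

Compute ⟨x⟩ and ⟨x²⟩ separately, then (Δx)² = ⟨x²⟩ − ⟨x⟩².
Gaussian moments: ∫x^(2j)·e^(−2βx²) dx = (2j−1)!!/(4β)^j · √(π/(2β)), odd powers integrate to 0; here √(π/(2β)) = 0.64894.
Normalization: ∫|φ|² dx = 0.64894.
⟨x⟩ = 0.0000 and ⟨x²⟩ = 0.067024.
(Δx)² = 0.067024 − (0.0000)² = 0.067024.

0.0670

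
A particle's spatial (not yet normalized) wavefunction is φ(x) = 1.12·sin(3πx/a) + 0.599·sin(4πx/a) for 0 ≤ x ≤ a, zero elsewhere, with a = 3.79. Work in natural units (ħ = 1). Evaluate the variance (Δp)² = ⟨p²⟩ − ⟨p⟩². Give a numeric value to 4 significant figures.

Compute ⟨p⟩ and ⟨p²⟩ separately; (Δp)² = ⟨p²⟩ − ⟨p⟩².
d²/dx² sin(jπx/a) = −(jπ/a)²·sin(jπx/a); on 0 ≤ x ≤ a, ∫sin²(jπx/a) dx = a/2 and ∫sin(jπx/a)·sin(lπx/a) dx = 0 for j ≠ l, so only diagonal terms survive in ∫|φ|² and ∫φ·φ″; ∫φ·φ′ dx = [φ²/2] between the walls = 0.
Normalization: ∫|φ|² dx = 3.0570.
⟨p⟩ = 0.0000 and ⟨p²⟩ = 7.2537.
(Δp)² = 7.2537 − (0.0000)² = 7.2537.

7.254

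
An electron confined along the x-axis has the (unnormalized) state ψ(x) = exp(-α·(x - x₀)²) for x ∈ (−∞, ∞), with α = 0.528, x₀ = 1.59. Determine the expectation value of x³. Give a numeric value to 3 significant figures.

6.28

⟨x³⟩ = ∫ x³·|ψ|² dx / ∫|ψ|² dx (integrals over the domain).
Gaussian moments (u = x − x₀): ∫u^(2j)·e^(−2αu²) du = (2j−1)!!/(4α)^j · √(π/(2α)), odd powers integrate to 0; here √(π/(2α)) = 1.7248.
State is unnormalized: ∫|ψ|² dx = 1.7248, and ∫ψ*·x³·ψ dx = 10.829, so ⟨x³⟩ = 10.829 / 1.7248.
⟨x³⟩ = 6.2782.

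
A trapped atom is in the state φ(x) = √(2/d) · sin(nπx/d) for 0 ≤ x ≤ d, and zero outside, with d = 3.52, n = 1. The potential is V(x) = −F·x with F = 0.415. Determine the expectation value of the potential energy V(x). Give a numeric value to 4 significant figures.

⟨V⟩ = ∫ V(x)·|φ|² dx.
With sin²θ = (1 − cos2θ)/2 on 0 ≤ x ≤ d: ∫sin²(nπx/d) dx = d/2, ∫x·sin²(nπx/d) dx = d²/4, ∫x²·sin²(nπx/d) dx = d³·(1/6 − 1/(4n²π²)); higher powers xᵏ the same way, integrating xᵏ·cos(2nπx/d) by parts.
⟨V⟩ = -0.73040.

-0.7304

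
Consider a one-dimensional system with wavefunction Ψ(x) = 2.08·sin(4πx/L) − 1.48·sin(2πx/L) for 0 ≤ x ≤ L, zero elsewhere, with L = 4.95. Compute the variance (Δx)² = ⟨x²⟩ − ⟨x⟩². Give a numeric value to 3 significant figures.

0.844

Compute ⟨x⟩ and ⟨x²⟩ separately, then (Δx)² = ⟨x²⟩ − ⟨x⟩².
On 0 ≤ x ≤ L (j ≠ l): ∫sin²(jπx/L) dx = L/2, ∫sin(jπx/L)·sin(lπx/L) dx = 0; diagonal moments ∫x·sin²(jπx/L) dx = L²/4, ∫x²·sin²(jπx/L) dx = L³·(1/6 − 1/(4j²π²)); cross terms ∫x·sin(jπx/L)·sin(lπx/L) dx = 0 for j + l even and −4jlL²/(π²(j² − l²)²) for j + l odd, ∫x²·sin(jπx/L)·sin(lπx/L) dx = (−1)^(j+l)·4jlL³/(π²(j² − l²)²); higher powers the same way via product-to-sum and parts.
Normalization: ∫|Ψ|² dx = 16.129.
⟨x⟩ = 2.4750 and ⟨x²⟩ = 6.9693.
(Δx)² = 6.9693 − (2.4750)² = 0.84363.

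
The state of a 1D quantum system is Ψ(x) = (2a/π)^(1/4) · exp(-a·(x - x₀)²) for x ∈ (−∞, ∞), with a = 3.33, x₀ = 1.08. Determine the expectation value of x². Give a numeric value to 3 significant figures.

⟨x²⟩ = ∫ x²·|Ψ|² dx (integrals over the domain).
Gaussian moments (u = x − x₀): ∫u^(2j)·e^(−2au²) du = (2j−1)!!/(4a)^j · √(π/(2a)), odd powers integrate to 0; here √(π/(2a)) = 0.68681.
⟨x²⟩ = 1.2415.

1.24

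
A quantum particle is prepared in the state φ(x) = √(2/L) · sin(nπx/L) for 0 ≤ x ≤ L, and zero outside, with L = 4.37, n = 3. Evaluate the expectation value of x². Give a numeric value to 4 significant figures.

6.258

⟨x²⟩ = ∫ x²·|φ|² dx (integrals over the domain).
With sin²θ = (1 − cos2θ)/2 on 0 ≤ x ≤ L: ∫sin²(nπx/L) dx = L/2, ∫x·sin²(nπx/L) dx = L²/4, ∫x²·sin²(nπx/L) dx = L³·(1/6 − 1/(4n²π²)); higher powers xᵏ the same way, integrating xᵏ·cos(2nπx/L) by parts.
⟨x²⟩ = 6.2581.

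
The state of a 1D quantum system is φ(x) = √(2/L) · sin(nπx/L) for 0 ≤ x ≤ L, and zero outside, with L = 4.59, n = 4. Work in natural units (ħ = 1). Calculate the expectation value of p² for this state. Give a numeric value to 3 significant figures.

7.50

p² φ = −ħ² d²φ/dx²; ⟨p²⟩ = −ħ² ∫ φ*·φ'' dx.
d/dx sin(nπx/L) = (nπ/L)·cos(nπx/L) and d²/dx² sin(nπx/L) = −(nπ/L)²·sin(nπx/L); on 0 ≤ x ≤ L, ∫sin²(nπx/L) dx = L/2 and ∫sin(nπx/L)·cos(nπx/L) dx = 0.
⟨p²⟩ = 7.4954.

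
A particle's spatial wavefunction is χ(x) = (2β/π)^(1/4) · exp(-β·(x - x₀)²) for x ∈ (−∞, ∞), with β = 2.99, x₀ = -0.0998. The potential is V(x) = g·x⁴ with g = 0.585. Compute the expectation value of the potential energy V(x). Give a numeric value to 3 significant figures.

⟨V⟩ = ∫ V(x)·|χ|² dx.
Gaussian moments (u = x − x₀): ∫u^(2j)·e^(−2βu²) du = (2j−1)!!/(4β)^j · √(π/(2β)), odd powers integrate to 0; here √(π/(2β)) = 0.72481.
⟨V⟩ = 0.015250.

0.0153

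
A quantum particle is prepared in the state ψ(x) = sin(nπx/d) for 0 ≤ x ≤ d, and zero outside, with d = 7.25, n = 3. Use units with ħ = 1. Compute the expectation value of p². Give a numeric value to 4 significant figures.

p² ψ = −ħ² d²ψ/dx²; ⟨p²⟩ = −ħ² ∫ ψ*·ψ'' dx / ∫|ψ|² dx.
d/dx sin(nπx/d) = (nπ/d)·cos(nπx/d) and d²/dx² sin(nπx/d) = −(nπ/d)²·sin(nπx/d); on 0 ≤ x ≤ d, ∫sin²(nπx/d) dx = d/2 and ∫sin(nπx/d)·cos(nπx/d) dx = 0.
State is unnormalized: ∫|ψ|² dx = 3.6250, and ∫ψ*·(−ħ² ψ'') dx = 6.1260, so ⟨p²⟩ = 6.1260 / 3.6250.
⟨p²⟩ = 1.6899.

1.690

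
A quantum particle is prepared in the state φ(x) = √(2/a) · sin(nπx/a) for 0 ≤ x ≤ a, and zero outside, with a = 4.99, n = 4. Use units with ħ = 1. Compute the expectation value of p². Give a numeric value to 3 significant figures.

p² φ = −ħ² d²φ/dx²; ⟨p²⟩ = −ħ² ∫ φ*·φ'' dx.
d/dx sin(nπx/a) = (nπ/a)·cos(nπx/a) and d²/dx² sin(nπx/a) = −(nπ/a)²·sin(nπx/a); on 0 ≤ x ≤ a, ∫sin²(nπx/a) dx = a/2 and ∫sin(nπx/a)·cos(nπx/a) dx = 0.
⟨p²⟩ = 6.3419.

6.34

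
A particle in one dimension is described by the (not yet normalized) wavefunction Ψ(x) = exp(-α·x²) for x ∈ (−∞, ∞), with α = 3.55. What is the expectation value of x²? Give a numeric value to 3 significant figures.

⟨x²⟩ = ∫ x²·|Ψ|² dx / ∫|Ψ|² dx (integrals over the domain).
Gaussian moments: ∫x^(2j)·e^(−2αx²) dx = (2j−1)!!/(4α)^j · √(π/(2α)), odd powers integrate to 0; here √(π/(2α)) = 0.66519.
State is unnormalized: ∫|Ψ|² dx = 0.66519, and ∫Ψ*·x²·Ψ dx = 0.046844, so ⟨x²⟩ = 0.046844 / 0.66519.
⟨x²⟩ = 0.070423.

0.0704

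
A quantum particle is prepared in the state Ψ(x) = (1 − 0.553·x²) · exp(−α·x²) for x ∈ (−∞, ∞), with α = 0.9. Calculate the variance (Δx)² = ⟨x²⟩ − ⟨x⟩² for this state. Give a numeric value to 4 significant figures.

0.1573

Compute ⟨x⟩ and ⟨x²⟩ separately, then (Δx)² = ⟨x²⟩ − ⟨x⟩².
Expand each integrand as polynomial × e^(−2αx²) and use ∫x^(2j)·e^(−2αx²) dx = (2j−1)!!/(4α)^j · √(π/(2α)), odd powers → 0; here √(π/(2α)) = 1.3211.
Normalization: ∫|Ψ|² dx = 1.0088.
⟨x⟩ = 0.0000 and ⟨x²⟩ = 0.15726.
(Δx)² = 0.15726 − (0.0000)² = 0.15726.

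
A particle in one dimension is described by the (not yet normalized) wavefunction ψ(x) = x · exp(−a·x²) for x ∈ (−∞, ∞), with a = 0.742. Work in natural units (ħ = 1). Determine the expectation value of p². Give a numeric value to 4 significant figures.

2.226

p² ψ = −ħ² d²ψ/dx²; ⟨p²⟩ = −ħ² ∫ ψ*·ψ'' dx / ∫|ψ|² dx.
Expand each integrand as polynomial × e^(−2ax²) and use ∫x^(2j)·e^(−2ax²) dx = (2j−1)!!/(4a)^j · √(π/(2a)), odd powers → 0; here √(π/(2a)) = 1.4550. Differentiate with the product rule, d/dx e^(−ax²) = −2ax·e^(−ax²).
State is unnormalized: ∫|ψ|² dx = 0.49022, and ∫ψ*·(−ħ² ψ'') dx = 1.0912, so ⟨p²⟩ = 1.0912 / 0.49022.
⟨p²⟩ = 2.2260.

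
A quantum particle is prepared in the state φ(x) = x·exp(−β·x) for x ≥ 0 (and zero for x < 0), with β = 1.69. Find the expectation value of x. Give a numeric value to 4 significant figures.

⟨x⟩ = ∫ x·|φ|² dx / ∫|φ|² dx (integrals over the domain).
Every integrand reduces to terms xʲ·e^(−2βx) on [0, ∞); use ∫₀^∞ xʲ·e^(−2βx) dx = j!/(2β)^(j+1).
State is unnormalized: ∫|φ|² dx = 0.051794, and ∫φ*·x·φ dx = 0.045971, so ⟨x⟩ = 0.045971 / 0.051794.
⟨x⟩ = 0.88757.

0.8876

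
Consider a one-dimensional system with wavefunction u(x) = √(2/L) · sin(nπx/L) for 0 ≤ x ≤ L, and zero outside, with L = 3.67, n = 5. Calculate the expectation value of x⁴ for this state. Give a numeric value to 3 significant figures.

35.6

⟨x⁴⟩ = ∫ x⁴·|u|² dx (integrals over the domain).
With sin²θ = (1 − cos2θ)/2 on 0 ≤ x ≤ L: ∫sin²(nπx/L) dx = L/2, ∫x·sin²(nπx/L) dx = L²/4, ∫x²·sin²(nπx/L) dx = L³·(1/6 − 1/(4n²π²)); higher powers xᵏ the same way, integrating xᵏ·cos(2nπx/L) by parts.
⟨x⁴⟩ = 35.551.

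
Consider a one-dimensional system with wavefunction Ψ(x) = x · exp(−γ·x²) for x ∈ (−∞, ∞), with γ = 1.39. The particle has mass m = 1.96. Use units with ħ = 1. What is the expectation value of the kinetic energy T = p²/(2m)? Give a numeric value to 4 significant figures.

1.064

T = −(ħ²/2m) d²/dx², so ⟨T⟩ = −(ħ²/2m) ∫ Ψ*·Ψ'' dx / ∫|Ψ|² dx; with m = 1.96.
Expand each integrand as polynomial × e^(−2γx²) and use ∫x^(2j)·e^(−2γx²) dx = (2j−1)!!/(4γ)^j · √(π/(2γ)), odd powers → 0; here √(π/(2γ)) = 1.0630. Differentiate with the product rule, d/dx e^(−γx²) = −2γx·e^(−γx²).
State is unnormalized: ∫|Ψ|² dx = 0.19120, and ∫Ψ*·(−ħ²/2m · Ψ'') dx = 0.20339, so ⟨T⟩ = 0.20339 / 0.19120.
⟨T⟩ = 1.0638.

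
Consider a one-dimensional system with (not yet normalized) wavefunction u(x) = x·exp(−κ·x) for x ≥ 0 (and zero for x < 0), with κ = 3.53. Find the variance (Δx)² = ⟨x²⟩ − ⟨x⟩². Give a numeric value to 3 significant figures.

Compute ⟨x⟩ and ⟨x²⟩ separately, then (Δx)² = ⟨x²⟩ − ⟨x⟩².
Every integrand reduces to terms xʲ·e^(−2κx) on [0, ∞); use ∫₀^∞ xʲ·e^(−2κx) dx = j!/(2κ)^(j+1).
Normalization: ∫|u|² dx = 0.0056835.
⟨x⟩ = 0.42493 and ⟨x²⟩ = 0.24075.
(Δx)² = 0.24075 − (0.42493)² = 0.060188.

0.0602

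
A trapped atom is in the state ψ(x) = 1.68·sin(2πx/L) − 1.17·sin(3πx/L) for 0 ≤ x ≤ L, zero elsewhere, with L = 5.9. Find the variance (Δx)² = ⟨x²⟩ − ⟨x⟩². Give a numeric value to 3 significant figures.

Compute ⟨x⟩ and ⟨x²⟩ separately, then (Δx)² = ⟨x²⟩ − ⟨x⟩².
On 0 ≤ x ≤ L (j ≠ l): ∫sin²(jπx/L) dx = L/2, ∫sin(jπx/L)·sin(lπx/L) dx = 0; diagonal moments ∫x·sin²(jπx/L) dx = L²/4, ∫x²·sin²(jπx/L) dx = L³·(1/6 − 1/(4j²π²)); cross terms ∫x·sin(jπx/L)·sin(lπx/L) dx = 0 for j + l even and −4jlL²/(π²(j² − l²)²) for j + l odd, ∫x²·sin(jπx/L)·sin(lπx/L) dx = (−1)^(j+l)·4jlL³/(π²(j² − l²)²); higher powers the same way via product-to-sum and parts.
Normalization: ∫|ψ|² dx = 12.364.
⟨x⟩ = 4.0265 and ⟨x²⟩ = 17.594.
(Δx)² = 17.594 − (4.0265)² = 1.3810.

1.38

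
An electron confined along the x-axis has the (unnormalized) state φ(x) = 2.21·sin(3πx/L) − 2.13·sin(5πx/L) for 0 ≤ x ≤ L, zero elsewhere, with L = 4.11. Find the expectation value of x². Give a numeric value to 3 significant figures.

4.76

⟨x²⟩ = ∫ x²·|φ|² dx / ∫|φ|² dx (integrals over the domain).
On 0 ≤ x ≤ L (j ≠ l): ∫sin²(jπx/L) dx = L/2, ∫sin(jπx/L)·sin(lπx/L) dx = 0; diagonal moments ∫x·sin²(jπx/L) dx = L²/4, ∫x²·sin²(jπx/L) dx = L³·(1/6 − 1/(4j²π²)); cross terms ∫x·sin(jπx/L)·sin(lπx/L) dx = 0 for j + l even and −4jlL²/(π²(j² − l²)²) for j + l odd, ∫x²·sin(jπx/L)·sin(lπx/L) dx = (−1)^(j+l)·4jlL³/(π²(j² − l²)²); higher powers the same way via product-to-sum and parts.
State is unnormalized: ∫|φ|² dx = 19.360, and ∫φ*·x²·φ dx = 92.216, so ⟨x²⟩ = 92.216 / 19.360.
⟨x²⟩ = 4.7632.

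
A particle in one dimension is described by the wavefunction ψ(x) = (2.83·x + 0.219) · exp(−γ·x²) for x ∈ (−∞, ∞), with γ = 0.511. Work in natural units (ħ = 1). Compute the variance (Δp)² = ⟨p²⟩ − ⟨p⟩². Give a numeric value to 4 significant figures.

1.521

Compute ⟨p⟩ and ⟨p²⟩ separately; (Δp)² = ⟨p²⟩ − ⟨p⟩².
Expand each integrand as polynomial × e^(−2γx²) and use ∫x^(2j)·e^(−2γx²) dx = (2j−1)!!/(4γ)^j · √(π/(2γ)), odd powers → 0; here √(π/(2γ)) = 1.7533. Differentiate with the product rule, d/dx e^(−γx²) = −2γx·e^(−γx²).
Normalization: ∫|ψ|² dx = 6.9538.
⟨p⟩ = 0.0000 and ⟨p²⟩ = 1.5206.
(Δp)² = 1.5206 − (0.0000)² = 1.5206.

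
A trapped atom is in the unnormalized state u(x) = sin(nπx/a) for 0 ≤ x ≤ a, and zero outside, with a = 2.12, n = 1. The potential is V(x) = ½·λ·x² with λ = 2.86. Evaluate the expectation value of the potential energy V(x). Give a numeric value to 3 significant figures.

⟨V⟩ = ∫ V(x)·|u|² dx / ∫|u|² dx.
With sin²θ = (1 − cos2θ)/2 on 0 ≤ x ≤ a: ∫sin²(nπx/a) dx = a/2, ∫x·sin²(nπx/a) dx = a²/4, ∫x²·sin²(nπx/a) dx = a³·(1/6 − 1/(4n²π²)); higher powers xᵏ the same way, integrating xᵏ·cos(2nπx/a) by parts.
State is unnormalized: ∫|u|² dx = 1.0600, and ∫u*·V(x)·u dx = 1.9257, so ⟨V⟩ = 1.9257 / 1.0600.
⟨V⟩ = 1.8167.

1.82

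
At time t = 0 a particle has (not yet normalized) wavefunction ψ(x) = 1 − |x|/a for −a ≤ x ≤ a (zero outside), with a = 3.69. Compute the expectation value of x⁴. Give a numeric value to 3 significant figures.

5.30

⟨x⁴⟩ = ∫ x⁴·|ψ|² dx / ∫|ψ|² dx (integrals over the domain).
ψ is even, so ∫ over [−a, a] = 2∫₀ᵃ with ψ = 1 − x/a there: ∫₀ᵃ (1 − x/a)² dx = a/3, ∫₀ᵃ x²(1 − x/a)² dx = a³/30, ∫₀ᵃ x⁴(1 − x/a)² dx = a⁵/105.
State is unnormalized: ∫|ψ|² dx = 2.4600, and ∫ψ*·x⁴·ψ dx = 13.031, so ⟨x⁴⟩ = 13.031 / 2.4600.
⟨x⁴⟩ = 5.2971.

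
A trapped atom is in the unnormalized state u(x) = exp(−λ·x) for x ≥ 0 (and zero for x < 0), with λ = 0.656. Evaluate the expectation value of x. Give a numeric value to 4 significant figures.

0.7622

⟨x⟩ = ∫ x·|u|² dx / ∫|u|² dx (integrals over the domain).
Every integrand reduces to terms xʲ·e^(−2λx) on [0, ∞); use ∫₀^∞ xʲ·e^(−2λx) dx = j!/(2λ)^(j+1).
State is unnormalized: ∫|u|² dx = 0.76220, and ∫u*·x·u dx = 0.58094, so ⟨x⟩ = 0.58094 / 0.76220.
⟨x⟩ = 0.76220.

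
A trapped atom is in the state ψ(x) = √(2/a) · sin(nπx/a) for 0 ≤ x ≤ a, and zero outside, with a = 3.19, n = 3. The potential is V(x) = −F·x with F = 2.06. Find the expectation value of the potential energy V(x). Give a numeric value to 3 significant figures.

⟨V⟩ = ∫ V(x)·|ψ|² dx.
With sin²θ = (1 − cos2θ)/2 on 0 ≤ x ≤ a: ∫sin²(nπx/a) dx = a/2, ∫x·sin²(nπx/a) dx = a²/4, ∫x²·sin²(nπx/a) dx = a³·(1/6 − 1/(4n²π²)); higher powers xᵏ the same way, integrating xᵏ·cos(2nπx/a) by parts.
⟨V⟩ = -3.2857.

-3.29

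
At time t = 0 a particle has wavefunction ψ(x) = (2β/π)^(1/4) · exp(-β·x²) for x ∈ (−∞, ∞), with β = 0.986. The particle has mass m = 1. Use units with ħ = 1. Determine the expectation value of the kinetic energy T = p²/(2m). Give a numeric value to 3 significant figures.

T = −(ħ²/2m) d²/dx², so ⟨T⟩ = −(ħ²/2m) ∫ ψ*·ψ'' dx; with m = 1.
Gaussian moments: ∫x^(2j)·e^(−2βx²) dx = (2j−1)!!/(4β)^j · √(π/(2β)), odd powers integrate to 0; here √(π/(2β)) = 1.2622. Derivatives: d/dx e^(−βx²) = −2βx·e^(−βx²), d²/dx² e^(−βx²) = (4β²x² − 2β)·e^(−βx²).
⟨T⟩ = 0.49300.

0.493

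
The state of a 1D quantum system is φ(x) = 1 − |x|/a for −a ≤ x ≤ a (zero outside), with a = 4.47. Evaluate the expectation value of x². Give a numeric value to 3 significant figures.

⟨x²⟩ = ∫ x²·|φ|² dx / ∫|φ|² dx (integrals over the domain).
φ is even, so ∫ over [−a, a] = 2∫₀ᵃ with φ = 1 − x/a there: ∫₀ᵃ (1 − x/a)² dx = a/3, ∫₀ᵃ x²(1 − x/a)² dx = a³/30, ∫₀ᵃ x⁴(1 − x/a)² dx = a⁵/105.
State is unnormalized: ∫|φ|² dx = 2.9800, and ∫φ*·x²·φ dx = 5.9543, so ⟨x²⟩ = 5.9543 / 2.9800.
⟨x²⟩ = 1.9981.

2.00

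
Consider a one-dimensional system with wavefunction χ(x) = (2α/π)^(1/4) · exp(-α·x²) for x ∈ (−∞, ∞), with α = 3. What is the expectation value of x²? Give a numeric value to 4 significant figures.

0.08333

⟨x²⟩ = ∫ x²·|χ|² dx (integrals over the domain).
Gaussian moments: ∫x^(2j)·e^(−2αx²) dx = (2j−1)!!/(4α)^j · √(π/(2α)), odd powers integrate to 0; here √(π/(2α)) = 0.72360.
⟨x²⟩ = 0.083333.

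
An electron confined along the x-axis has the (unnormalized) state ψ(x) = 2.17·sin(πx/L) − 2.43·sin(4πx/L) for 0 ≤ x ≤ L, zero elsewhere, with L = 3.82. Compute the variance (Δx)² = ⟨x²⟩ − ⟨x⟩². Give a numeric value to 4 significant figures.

0.8594

Compute ⟨x⟩ and ⟨x²⟩ separately, then (Δx)² = ⟨x²⟩ − ⟨x⟩².
On 0 ≤ x ≤ L (j ≠ l): ∫sin²(jπx/L) dx = L/2, ∫sin(jπx/L)·sin(lπx/L) dx = 0; diagonal moments ∫x·sin²(jπx/L) dx = L²/4, ∫x²·sin²(jπx/L) dx = L³·(1/6 − 1/(4j²π²)); cross terms ∫x·sin(jπx/L)·sin(lπx/L) dx = 0 for j + l even and −4jlL²/(π²(j² − l²)²) for j + l odd, ∫x²·sin(jπx/L)·sin(lπx/L) dx = (−1)^(j+l)·4jlL³/(π²(j² − l²)²); higher powers the same way via product-to-sum and parts.
Normalization: ∫|ψ|² dx = 20.272.
⟨x⟩ = 1.9647 and ⟨x²⟩ = 4.7194.
(Δx)² = 4.7194 − (1.9647)² = 0.85936.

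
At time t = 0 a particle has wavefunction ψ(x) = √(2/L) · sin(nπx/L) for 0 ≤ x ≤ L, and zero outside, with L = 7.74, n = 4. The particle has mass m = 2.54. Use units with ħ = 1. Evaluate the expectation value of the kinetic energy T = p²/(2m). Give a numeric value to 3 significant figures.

T = −(ħ²/2m) d²/dx², so ⟨T⟩ = −(ħ²/2m) ∫ ψ*·ψ'' dx; with m = 2.54.
d/dx sin(nπx/L) = (nπ/L)·cos(nπx/L) and d²/dx² sin(nπx/L) = −(nπ/L)²·sin(nπx/L); on 0 ≤ x ≤ L, ∫sin²(nπx/L) dx = L/2 and ∫sin(nπx/L)·cos(nπx/L) dx = 0.
⟨T⟩ = 0.51889.

0.519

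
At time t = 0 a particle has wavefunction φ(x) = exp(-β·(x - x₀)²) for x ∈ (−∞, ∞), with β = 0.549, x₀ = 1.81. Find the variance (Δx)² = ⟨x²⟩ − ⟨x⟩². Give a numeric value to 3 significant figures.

0.455

Compute ⟨x⟩ and ⟨x²⟩ separately, then (Δx)² = ⟨x²⟩ − ⟨x⟩².
Gaussian moments (u = x − x₀): ∫u^(2j)·e^(−2βu²) du = (2j−1)!!/(4β)^j · √(π/(2β)), odd powers integrate to 0; here √(π/(2β)) = 1.6915.
Normalization: ∫|φ|² dx = 1.6915.
⟨x⟩ = 1.8100 and ⟨x²⟩ = 3.7315.
(Δx)² = 3.7315 − (1.8100)² = 0.45537.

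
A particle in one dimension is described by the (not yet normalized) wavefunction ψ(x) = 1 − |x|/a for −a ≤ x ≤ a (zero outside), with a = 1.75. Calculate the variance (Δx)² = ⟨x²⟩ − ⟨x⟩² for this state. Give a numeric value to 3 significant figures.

Compute ⟨x⟩ and ⟨x²⟩ separately, then (Δx)² = ⟨x²⟩ − ⟨x⟩².
ψ is even, so ∫ over [−a, a] = 2∫₀ᵃ with ψ = 1 − x/a there: ∫₀ᵃ (1 − x/a)² dx = a/3, ∫₀ᵃ x²(1 − x/a)² dx = a³/30, ∫₀ᵃ x⁴(1 − x/a)² dx = a⁵/105.
Normalization: ∫|ψ|² dx = 1.1667.
⟨x⟩ = 0.0000 and ⟨x²⟩ = 0.30625.
(Δx)² = 0.30625 − (0.0000)² = 0.30625.

0.306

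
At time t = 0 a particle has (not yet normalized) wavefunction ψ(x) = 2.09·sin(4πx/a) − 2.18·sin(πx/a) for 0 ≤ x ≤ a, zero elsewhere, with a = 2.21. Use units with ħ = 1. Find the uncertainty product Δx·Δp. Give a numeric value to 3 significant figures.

Δx = √(⟨x²⟩−⟨x⟩²), Δp = √(⟨p²⟩−⟨p⟩²).
On 0 ≤ x ≤ a (j ≠ l): ∫sin²(jπx/a) dx = a/2, ∫sin(jπx/a)·sin(lπx/a) dx = 0; diagonal moments ∫x·sin²(jπx/a) dx = a²/4, ∫x²·sin²(jπx/a) dx = a³·(1/6 − 1/(4j²π²)); cross terms ∫x·sin(jπx/a)·sin(lπx/a) dx = 0 for j + l even and −4jla²/(π²(j² − l²)²) for j + l odd, ∫x²·sin(jπx/a)·sin(lπx/a) dx = (−1)^(j+l)·4jla³/(π²(j² − l²)²); higher powers the same way via product-to-sum and parts. d²/dx² sin(jπx/a) = −(jπ/a)²·sin(jπx/a); on 0 ≤ x ≤ a, ∫sin²(jπx/a) dx = a/2 and ∫sin(jπx/a)·sin(lπx/a) dx = 0 for j ≠ l, so only diagonal terms survive in ∫|ψ|² and ∫ψ·ψ″; ∫ψ·ψ′ dx = [ψ²/2] between the walls = 0.
Normalization: ∫|ψ|² dx = 10.078.
⟨x⟩ = 1.1368, ⟨x²⟩ = 1.5620 ⇒ Δx = 0.51929.
⟨p⟩ = 0.0000, ⟨p²⟩ = 16.538 ⇒ Δp = 4.0667.
Δx·Δp = 2.1118.

2.11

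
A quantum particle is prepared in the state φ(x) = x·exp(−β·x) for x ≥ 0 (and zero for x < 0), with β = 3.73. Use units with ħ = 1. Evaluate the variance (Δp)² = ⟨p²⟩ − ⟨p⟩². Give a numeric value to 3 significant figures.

Compute ⟨p⟩ and ⟨p²⟩ separately; (Δp)² = ⟨p²⟩ − ⟨p⟩².
Differentiate x·exp(−β·x) with the product rule; every integrand then reduces to terms xʲ·e^(−2βx) on [0, ∞), with ∫₀^∞ xʲ·e^(−2βx) dx = j!/(2β)^(j+1).
Normalization: ∫|φ|² dx = 0.0048174.
⟨p⟩ = 0.0000 and ⟨p²⟩ = 13.913.
(Δp)² = 13.913 − (0.0000)² = 13.913.

13.9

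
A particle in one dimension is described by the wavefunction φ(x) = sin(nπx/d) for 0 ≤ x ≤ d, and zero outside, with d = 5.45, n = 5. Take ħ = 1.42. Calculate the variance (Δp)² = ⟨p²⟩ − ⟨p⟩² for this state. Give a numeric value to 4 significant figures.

Compute ⟨p⟩ and ⟨p²⟩ separately; (Δp)² = ⟨p²⟩ − ⟨p⟩².
d/dx sin(nπx/d) = (nπ/d)·cos(nπx/d) and d²/dx² sin(nπx/d) = −(nπ/d)²·sin(nπx/d); on 0 ≤ x ≤ d, ∫sin²(nπx/d) dx = d/2 and ∫sin(nπx/d)·cos(nπx/d) dx = 0.
Normalization: ∫|φ|² dx = 2.7250.
⟨p⟩ = 0.0000 and ⟨p²⟩ = 16.750.
(Δp)² = 16.750 − (0.0000)² = 16.750.

16.75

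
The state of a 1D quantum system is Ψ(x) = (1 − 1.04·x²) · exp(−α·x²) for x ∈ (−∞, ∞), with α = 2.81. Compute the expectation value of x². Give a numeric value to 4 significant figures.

⟨x²⟩ = ∫ x²·|Ψ|² dx / ∫|Ψ|² dx (integrals over the domain).
Expand each integrand as polynomial × e^(−2αx²) and use ∫x^(2j)·e^(−2αx²) dx = (2j−1)!!/(4α)^j · √(π/(2α)), odd powers → 0; here √(π/(2α)) = 0.74766.
State is unnormalized: ∫|Ψ|² dx = 0.62851, and ∫Ψ*·x²·Ψ dx = 0.038132, so ⟨x²⟩ = 0.038132 / 0.62851.
⟨x²⟩ = 0.060671.

0.06067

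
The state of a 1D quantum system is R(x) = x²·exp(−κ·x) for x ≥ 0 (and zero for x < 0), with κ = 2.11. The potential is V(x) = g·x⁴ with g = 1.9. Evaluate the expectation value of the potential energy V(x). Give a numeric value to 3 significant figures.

⟨V⟩ = ∫ V(x)·|R|² dx / ∫|R|² dx.
Every integrand reduces to terms xʲ·e^(−2κx) on [0, ∞); use ∫₀^∞ xʲ·e^(−2κx) dx = j!/(2κ)^(j+1).
State is unnormalized: ∫|R|² dx = 0.017933, and ∫R*·V(x)·R dx = 0.18049, so ⟨V⟩ = 0.18049 / 0.017933.
⟨V⟩ = 10.065.

10.1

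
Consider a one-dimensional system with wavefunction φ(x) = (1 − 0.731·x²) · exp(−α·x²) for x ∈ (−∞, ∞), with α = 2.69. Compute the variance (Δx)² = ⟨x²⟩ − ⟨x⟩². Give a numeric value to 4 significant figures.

0.07003

Compute ⟨x⟩ and ⟨x²⟩ separately, then (Δx)² = ⟨x²⟩ − ⟨x⟩².
Expand each integrand as polynomial × e^(−2αx²) and use ∫x^(2j)·e^(−2αx²) dx = (2j−1)!!/(4α)^j · √(π/(2α)), odd powers → 0; here √(π/(2α)) = 0.76416.
Normalization: ∫|φ|² dx = 0.67091.
⟨x⟩ = 0.0000 and ⟨x²⟩ = 0.070034.
(Δx)² = 0.070034 − (0.0000)² = 0.070034.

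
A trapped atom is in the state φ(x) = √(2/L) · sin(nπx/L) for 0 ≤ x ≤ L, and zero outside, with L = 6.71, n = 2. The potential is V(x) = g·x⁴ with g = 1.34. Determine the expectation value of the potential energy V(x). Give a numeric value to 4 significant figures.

477.1

⟨V⟩ = ∫ V(x)·|φ|² dx.
With sin²θ = (1 − cos2θ)/2 on 0 ≤ x ≤ L: ∫sin²(nπx/L) dx = L/2, ∫x·sin²(nπx/L) dx = L²/4, ∫x²·sin²(nπx/L) dx = L³·(1/6 − 1/(4n²π²)); higher powers xᵏ the same way, integrating xᵏ·cos(2nπx/L) by parts.
⟨V⟩ = 477.09.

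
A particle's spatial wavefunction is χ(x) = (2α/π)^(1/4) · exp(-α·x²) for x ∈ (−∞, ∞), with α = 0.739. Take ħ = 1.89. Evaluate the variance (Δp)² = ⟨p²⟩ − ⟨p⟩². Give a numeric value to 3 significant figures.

2.64

Compute ⟨p⟩ and ⟨p²⟩ separately; (Δp)² = ⟨p²⟩ − ⟨p⟩².
Gaussian moments: ∫x^(2j)·e^(−2αx²) dx = (2j−1)!!/(4α)^j · √(π/(2α)), odd powers integrate to 0; here √(π/(2α)) = 1.4579. Derivatives: d/dx e^(−αx²) = −2αx·e^(−αx²), d²/dx² e^(−αx²) = (4α²x² − 2α)·e^(−αx²).
⟨p⟩ = 0.0000 and ⟨p²⟩ = 2.6398.
(Δp)² = 2.6398 − (0.0000)² = 2.6398.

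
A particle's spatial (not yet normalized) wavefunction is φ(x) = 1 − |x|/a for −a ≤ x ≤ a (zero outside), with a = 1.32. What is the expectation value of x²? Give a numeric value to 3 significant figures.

⟨x²⟩ = ∫ x²·|φ|² dx / ∫|φ|² dx (integrals over the domain).
φ is even, so ∫ over [−a, a] = 2∫₀ᵃ with φ = 1 − x/a there: ∫₀ᵃ (1 − x/a)² dx = a/3, ∫₀ᵃ x²(1 − x/a)² dx = a³/30, ∫₀ᵃ x⁴(1 − x/a)² dx = a⁵/105.
State is unnormalized: ∫|φ|² dx = 0.88000, and ∫φ*·x²·φ dx = 0.15333, so ⟨x²⟩ = 0.15333 / 0.88000.
⟨x²⟩ = 0.17424.

0.174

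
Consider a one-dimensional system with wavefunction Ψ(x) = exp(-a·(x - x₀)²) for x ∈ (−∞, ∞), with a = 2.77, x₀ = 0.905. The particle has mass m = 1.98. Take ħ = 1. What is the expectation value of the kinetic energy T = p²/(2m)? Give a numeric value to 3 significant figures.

T = −(ħ²/2m) d²/dx², so ⟨T⟩ = −(ħ²/2m) ∫ Ψ*·Ψ'' dx / ∫|Ψ|² dx; with m = 1.98.
Gaussian moments (u = x − x₀): ∫u^(2j)·e^(−2au²) du = (2j−1)!!/(4a)^j · √(π/(2a)), odd powers integrate to 0; here √(π/(2a)) = 0.75304. Derivatives: d/dx e^(−au²) = −2au·e^(−au²), d²/dx² e^(−au²) = (4a²u² − 2a)·e^(−au²).
State is unnormalized: ∫|Ψ|² dx = 0.75304, and ∫Ψ*·(−ħ²/2m · Ψ'') dx = 0.52675, so ⟨T⟩ = 0.52675 / 0.75304.
⟨T⟩ = 0.69949.

0.699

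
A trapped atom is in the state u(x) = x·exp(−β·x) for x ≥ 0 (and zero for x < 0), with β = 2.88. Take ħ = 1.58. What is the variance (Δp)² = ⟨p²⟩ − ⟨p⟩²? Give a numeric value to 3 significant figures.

20.7

Compute ⟨p⟩ and ⟨p²⟩ separately; (Δp)² = ⟨p²⟩ − ⟨p⟩².
Differentiate x·exp(−β·x) with the product rule; every integrand then reduces to terms xʲ·e^(−2βx) on [0, ∞), with ∫₀^∞ xʲ·e^(−2βx) dx = j!/(2β)^(j+1).
Normalization: ∫|u|² dx = 0.010466.
⟨p⟩ = 0.0000 and ⟨p²⟩ = 20.706.
(Δp)² = 20.706 − (0.0000)² = 20.706.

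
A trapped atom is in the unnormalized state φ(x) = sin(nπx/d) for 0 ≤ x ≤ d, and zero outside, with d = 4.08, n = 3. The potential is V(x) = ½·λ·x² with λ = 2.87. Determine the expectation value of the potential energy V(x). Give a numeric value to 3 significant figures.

7.83

⟨V⟩ = ∫ V(x)·|φ|² dx / ∫|φ|² dx.
With sin²θ = (1 − cos2θ)/2 on 0 ≤ x ≤ d: ∫sin²(nπx/d) dx = d/2, ∫x·sin²(nπx/d) dx = d²/4, ∫x²·sin²(nπx/d) dx = d³·(1/6 − 1/(4n²π²)); higher powers xᵏ the same way, integrating xᵏ·cos(2nπx/d) by parts.
State is unnormalized: ∫|φ|² dx = 2.0400, and ∫φ*·V(x)·φ dx = 15.969, so ⟨V⟩ = 15.969 / 2.0400.
⟨V⟩ = 7.8281.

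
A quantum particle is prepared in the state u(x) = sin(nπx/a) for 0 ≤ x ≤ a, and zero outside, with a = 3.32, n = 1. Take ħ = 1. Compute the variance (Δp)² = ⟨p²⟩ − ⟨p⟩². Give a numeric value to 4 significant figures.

0.8954

Compute ⟨p⟩ and ⟨p²⟩ separately; (Δp)² = ⟨p²⟩ − ⟨p⟩².
d/dx sin(nπx/a) = (nπ/a)·cos(nπx/a) and d²/dx² sin(nπx/a) = −(nπ/a)²·sin(nπx/a); on 0 ≤ x ≤ a, ∫sin²(nπx/a) dx = a/2 and ∫sin(nπx/a)·cos(nπx/a) dx = 0.
Normalization: ∫|u|² dx = 1.6600.
⟨p⟩ = 0.0000 and ⟨p²⟩ = 0.89541.
(Δp)² = 0.89541 − (0.0000)² = 0.89541.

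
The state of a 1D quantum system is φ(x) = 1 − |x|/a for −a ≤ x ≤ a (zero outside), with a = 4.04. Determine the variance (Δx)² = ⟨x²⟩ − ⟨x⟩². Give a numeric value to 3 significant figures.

1.63

Compute ⟨x⟩ and ⟨x²⟩ separately, then (Δx)² = ⟨x²⟩ − ⟨x⟩².
φ is even, so ∫ over [−a, a] = 2∫₀ᵃ with φ = 1 − x/a there: ∫₀ᵃ (1 − x/a)² dx = a/3, ∫₀ᵃ x²(1 − x/a)² dx = a³/30, ∫₀ᵃ x⁴(1 − x/a)² dx = a⁵/105.
Normalization: ∫|φ|² dx = 2.6933.
⟨x⟩ = 0.0000 and ⟨x²⟩ = 1.6322.
(Δx)² = 1.6322 − (0.0000)² = 1.6322.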